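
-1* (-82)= 82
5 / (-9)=-5 / 9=-0.56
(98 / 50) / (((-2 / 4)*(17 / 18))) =-1764 / 425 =-4.15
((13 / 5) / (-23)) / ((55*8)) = -13 / 50600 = -0.00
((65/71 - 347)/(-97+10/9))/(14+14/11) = 202719/857822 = 0.24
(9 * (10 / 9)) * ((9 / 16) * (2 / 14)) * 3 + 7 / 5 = 3.81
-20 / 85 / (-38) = 2 / 323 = 0.01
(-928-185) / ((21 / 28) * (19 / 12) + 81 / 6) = -17808 / 235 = -75.78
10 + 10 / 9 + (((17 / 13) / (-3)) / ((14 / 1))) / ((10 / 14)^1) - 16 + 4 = -1091 / 1170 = -0.93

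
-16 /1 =-16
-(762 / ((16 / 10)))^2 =-226814.06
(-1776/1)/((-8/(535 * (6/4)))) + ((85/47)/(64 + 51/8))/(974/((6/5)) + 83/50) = 575122739452545/3228215539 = 178155.00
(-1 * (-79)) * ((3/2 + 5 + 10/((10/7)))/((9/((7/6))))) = 553/4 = 138.25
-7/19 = -0.37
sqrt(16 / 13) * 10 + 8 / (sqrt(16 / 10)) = 17.42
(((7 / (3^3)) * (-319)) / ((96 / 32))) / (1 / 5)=-11165 / 81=-137.84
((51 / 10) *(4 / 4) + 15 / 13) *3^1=18.76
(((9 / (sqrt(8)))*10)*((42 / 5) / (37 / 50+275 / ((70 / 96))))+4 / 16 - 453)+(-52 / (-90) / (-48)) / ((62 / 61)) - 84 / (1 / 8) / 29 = -924188177 / 1941840+66150*sqrt(2) / 132259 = -475.23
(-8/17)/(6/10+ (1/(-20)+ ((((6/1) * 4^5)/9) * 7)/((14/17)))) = -480/5919281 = -0.00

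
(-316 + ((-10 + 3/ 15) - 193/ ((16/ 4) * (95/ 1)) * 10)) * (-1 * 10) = 62867/ 19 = 3308.79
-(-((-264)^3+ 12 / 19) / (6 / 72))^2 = -17599212104338854144 / 361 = -48751280067420648.60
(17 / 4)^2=289 / 16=18.06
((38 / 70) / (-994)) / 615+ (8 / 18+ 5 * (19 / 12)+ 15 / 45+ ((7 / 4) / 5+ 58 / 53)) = 34491533569 / 3401940150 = 10.14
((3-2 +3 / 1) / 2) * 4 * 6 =48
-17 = -17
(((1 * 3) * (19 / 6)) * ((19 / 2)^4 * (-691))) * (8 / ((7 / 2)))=-1710984409 / 14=-122213172.07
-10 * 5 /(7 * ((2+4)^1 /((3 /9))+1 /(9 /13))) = -0.37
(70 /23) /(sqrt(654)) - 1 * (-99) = 35 * sqrt(654) /7521 + 99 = 99.12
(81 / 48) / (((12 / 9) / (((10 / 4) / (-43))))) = -405 / 5504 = -0.07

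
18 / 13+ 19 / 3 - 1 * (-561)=568.72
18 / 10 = 9 / 5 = 1.80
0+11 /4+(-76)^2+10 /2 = 23135 /4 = 5783.75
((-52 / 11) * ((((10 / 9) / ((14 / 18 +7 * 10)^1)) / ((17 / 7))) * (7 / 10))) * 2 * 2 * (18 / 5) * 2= -576 / 935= -0.62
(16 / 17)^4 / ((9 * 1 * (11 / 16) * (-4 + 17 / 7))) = -7340032 / 90954369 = -0.08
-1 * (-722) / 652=361 / 326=1.11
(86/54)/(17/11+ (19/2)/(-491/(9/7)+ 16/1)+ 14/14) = 3115178/4928229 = 0.63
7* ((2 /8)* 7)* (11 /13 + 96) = 61691 /52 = 1186.37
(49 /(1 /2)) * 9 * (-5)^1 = -4410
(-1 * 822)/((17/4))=-193.41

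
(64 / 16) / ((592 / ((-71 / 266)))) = -71 / 39368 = -0.00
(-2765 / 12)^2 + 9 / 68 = 129969149 / 2448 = 53091.97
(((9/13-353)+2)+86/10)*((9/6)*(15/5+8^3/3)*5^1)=-11571931/26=-445074.27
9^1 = 9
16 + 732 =748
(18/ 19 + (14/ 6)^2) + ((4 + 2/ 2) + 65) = 13063/ 171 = 76.39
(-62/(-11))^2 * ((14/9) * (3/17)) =53816/6171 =8.72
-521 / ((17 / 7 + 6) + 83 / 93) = -339171 / 6068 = -55.90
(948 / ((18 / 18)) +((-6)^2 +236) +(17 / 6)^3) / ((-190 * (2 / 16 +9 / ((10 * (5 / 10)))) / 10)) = -122015 / 3591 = -33.98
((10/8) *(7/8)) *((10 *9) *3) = 4725/16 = 295.31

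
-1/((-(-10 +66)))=1/56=0.02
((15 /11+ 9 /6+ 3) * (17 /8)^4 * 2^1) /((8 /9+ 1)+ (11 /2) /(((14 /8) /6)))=678775167 /58888192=11.53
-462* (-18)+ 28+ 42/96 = 133511/16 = 8344.44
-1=-1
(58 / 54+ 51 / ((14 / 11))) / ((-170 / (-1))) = 15553 / 64260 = 0.24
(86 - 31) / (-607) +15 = 9050 / 607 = 14.91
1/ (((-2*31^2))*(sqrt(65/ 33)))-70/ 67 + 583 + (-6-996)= -28143/ 67-sqrt(2145)/ 124930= -420.05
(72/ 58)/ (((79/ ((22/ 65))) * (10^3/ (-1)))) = -99/ 18614375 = -0.00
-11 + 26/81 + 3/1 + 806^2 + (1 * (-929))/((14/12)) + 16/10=1839443356/2835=648833.64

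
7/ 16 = 0.44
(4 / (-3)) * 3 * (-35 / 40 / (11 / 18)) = 63 / 11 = 5.73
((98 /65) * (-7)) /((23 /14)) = -9604 /1495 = -6.42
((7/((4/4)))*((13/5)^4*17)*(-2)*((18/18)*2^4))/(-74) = 54380144/23125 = 2351.57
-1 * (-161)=161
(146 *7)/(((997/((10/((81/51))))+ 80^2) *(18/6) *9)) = 173740/30102813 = 0.01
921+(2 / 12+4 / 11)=60821 / 66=921.53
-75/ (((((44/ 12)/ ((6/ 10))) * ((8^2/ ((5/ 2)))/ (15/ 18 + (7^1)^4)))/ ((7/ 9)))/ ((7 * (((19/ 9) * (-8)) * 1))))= 335416025/ 3168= 105876.27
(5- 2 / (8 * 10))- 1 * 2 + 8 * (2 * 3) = 2039 / 40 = 50.98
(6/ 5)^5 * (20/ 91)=0.55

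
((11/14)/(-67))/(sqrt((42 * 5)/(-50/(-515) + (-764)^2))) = -11 * sqrt(325102674435)/10144470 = -0.62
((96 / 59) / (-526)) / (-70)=24 / 543095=0.00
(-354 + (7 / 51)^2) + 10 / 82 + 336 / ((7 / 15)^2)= 887571500 / 746487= 1189.00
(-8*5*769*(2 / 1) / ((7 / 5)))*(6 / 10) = -184560 / 7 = -26365.71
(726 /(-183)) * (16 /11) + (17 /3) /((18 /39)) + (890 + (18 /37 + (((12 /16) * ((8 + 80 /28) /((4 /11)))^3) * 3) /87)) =1281294785417 /808213644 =1585.34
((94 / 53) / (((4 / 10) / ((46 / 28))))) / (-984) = -0.01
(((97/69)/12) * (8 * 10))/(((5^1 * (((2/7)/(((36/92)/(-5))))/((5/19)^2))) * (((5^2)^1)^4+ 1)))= -3395/37298728297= -0.00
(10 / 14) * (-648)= -3240 / 7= -462.86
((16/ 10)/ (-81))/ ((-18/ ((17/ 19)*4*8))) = 2176/ 69255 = 0.03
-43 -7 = -50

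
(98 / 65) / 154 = 7 / 715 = 0.01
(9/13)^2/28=81/4732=0.02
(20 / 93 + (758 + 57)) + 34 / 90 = 1137752 / 1395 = 815.59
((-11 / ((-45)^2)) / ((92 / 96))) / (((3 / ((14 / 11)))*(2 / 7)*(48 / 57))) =-931 / 93150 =-0.01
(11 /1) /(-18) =-11 /18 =-0.61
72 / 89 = 0.81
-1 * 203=-203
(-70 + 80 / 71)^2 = 23912100 / 5041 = 4743.52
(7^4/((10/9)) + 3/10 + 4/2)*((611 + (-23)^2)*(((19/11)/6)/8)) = 976144/11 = 88740.36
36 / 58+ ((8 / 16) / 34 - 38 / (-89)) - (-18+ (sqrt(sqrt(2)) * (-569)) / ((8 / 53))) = 3345597 / 175508+ 30157 * 2^(1 / 4) / 8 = 4501.93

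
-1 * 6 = -6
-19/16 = -1.19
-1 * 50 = -50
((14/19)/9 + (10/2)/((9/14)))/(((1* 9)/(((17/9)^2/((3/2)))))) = 258944/124659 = 2.08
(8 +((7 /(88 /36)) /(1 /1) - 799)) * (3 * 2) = -52017 /11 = -4728.82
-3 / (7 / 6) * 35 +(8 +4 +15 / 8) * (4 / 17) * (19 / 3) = -2357 / 34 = -69.32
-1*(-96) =96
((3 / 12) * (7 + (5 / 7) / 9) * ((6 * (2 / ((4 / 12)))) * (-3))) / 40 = -669 / 140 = -4.78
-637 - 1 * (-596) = -41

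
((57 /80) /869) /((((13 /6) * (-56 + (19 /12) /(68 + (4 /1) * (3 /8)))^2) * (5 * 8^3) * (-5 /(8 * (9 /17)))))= -267615171 /6697099618752400000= -0.00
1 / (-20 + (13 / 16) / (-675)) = -10800 / 216013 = -0.05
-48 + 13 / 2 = -83 / 2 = -41.50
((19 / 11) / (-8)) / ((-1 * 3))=19 / 264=0.07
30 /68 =15 /34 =0.44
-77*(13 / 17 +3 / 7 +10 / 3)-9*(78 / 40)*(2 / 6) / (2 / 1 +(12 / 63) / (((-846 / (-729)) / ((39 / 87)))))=-351.37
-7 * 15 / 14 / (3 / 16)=-40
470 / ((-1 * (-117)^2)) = -470 / 13689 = -0.03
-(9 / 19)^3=-0.11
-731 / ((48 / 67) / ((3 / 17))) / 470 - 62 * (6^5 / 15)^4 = -4209005706407673533 / 940000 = -4477665645114.55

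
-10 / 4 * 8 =-20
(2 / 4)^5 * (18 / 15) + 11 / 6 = 449 / 240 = 1.87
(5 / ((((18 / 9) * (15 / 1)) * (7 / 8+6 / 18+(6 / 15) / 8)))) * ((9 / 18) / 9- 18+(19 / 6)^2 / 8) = -24035 / 10872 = -2.21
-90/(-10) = 9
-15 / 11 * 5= -75 / 11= -6.82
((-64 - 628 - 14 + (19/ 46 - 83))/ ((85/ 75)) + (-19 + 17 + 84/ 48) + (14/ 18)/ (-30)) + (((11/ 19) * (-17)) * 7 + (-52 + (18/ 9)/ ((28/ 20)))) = -22902080657/ 28081620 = -815.55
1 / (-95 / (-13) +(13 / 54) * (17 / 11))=7722 / 59303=0.13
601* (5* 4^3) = 192320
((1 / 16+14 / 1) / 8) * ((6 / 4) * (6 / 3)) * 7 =4725 / 128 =36.91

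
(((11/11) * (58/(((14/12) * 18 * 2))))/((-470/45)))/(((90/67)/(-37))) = 71891/19740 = 3.64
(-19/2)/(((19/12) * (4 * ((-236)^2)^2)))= -3/6204088832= -0.00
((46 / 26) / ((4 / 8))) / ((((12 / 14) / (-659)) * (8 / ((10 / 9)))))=-530495 / 1404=-377.85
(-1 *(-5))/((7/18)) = 90/7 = 12.86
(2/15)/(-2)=-1/15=-0.07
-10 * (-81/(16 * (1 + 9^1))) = 81/16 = 5.06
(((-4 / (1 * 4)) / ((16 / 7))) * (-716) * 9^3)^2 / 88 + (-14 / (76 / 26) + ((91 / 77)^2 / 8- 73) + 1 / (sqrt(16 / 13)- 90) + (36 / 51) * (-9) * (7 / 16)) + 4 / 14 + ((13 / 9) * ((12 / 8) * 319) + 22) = 1638606034749034008829 / 2765155392384- sqrt(13) / 26321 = 592590940.55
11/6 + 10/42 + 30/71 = 2.49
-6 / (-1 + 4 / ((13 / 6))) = -78 / 11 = -7.09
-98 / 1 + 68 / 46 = -2220 / 23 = -96.52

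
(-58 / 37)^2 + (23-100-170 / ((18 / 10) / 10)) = -1018.99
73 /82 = 0.89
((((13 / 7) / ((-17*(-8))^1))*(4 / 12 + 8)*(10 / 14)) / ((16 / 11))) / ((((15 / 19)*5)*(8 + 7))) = 2717 / 2878848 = 0.00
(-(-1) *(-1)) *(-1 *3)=3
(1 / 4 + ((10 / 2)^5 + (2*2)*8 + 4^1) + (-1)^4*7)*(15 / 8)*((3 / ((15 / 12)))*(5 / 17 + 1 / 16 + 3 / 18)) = 7460.53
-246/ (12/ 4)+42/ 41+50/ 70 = -23035/ 287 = -80.26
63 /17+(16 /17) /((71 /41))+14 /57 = 309251 /68799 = 4.49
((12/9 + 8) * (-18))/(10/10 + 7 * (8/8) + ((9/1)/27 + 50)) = -2.88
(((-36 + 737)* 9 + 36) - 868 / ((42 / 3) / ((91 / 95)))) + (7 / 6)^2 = 21501443 / 3420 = 6286.97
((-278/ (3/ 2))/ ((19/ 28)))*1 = -15568/ 57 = -273.12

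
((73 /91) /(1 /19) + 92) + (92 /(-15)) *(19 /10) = 652391 /6825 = 95.59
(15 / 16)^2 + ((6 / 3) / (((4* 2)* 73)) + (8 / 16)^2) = 21161 / 18688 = 1.13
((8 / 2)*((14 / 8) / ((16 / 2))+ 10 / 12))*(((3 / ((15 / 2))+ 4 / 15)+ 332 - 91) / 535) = 14645 / 7704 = 1.90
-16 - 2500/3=-2548/3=-849.33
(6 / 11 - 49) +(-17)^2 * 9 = 28078 / 11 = 2552.55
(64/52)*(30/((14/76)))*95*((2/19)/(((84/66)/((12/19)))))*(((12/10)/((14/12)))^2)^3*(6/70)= 165505114570752/1639365284375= 100.96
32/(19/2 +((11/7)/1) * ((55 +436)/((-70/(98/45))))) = -14400/6527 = -2.21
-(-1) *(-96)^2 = 9216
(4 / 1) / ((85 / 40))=32 / 17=1.88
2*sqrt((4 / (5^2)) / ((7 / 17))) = 1.25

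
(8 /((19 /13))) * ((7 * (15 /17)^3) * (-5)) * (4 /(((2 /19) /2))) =-49140000 /4913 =-10002.04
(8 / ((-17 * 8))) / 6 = -1 / 102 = -0.01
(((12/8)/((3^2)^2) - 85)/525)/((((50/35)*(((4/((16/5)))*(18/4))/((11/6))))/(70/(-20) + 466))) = -1867723/109350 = -17.08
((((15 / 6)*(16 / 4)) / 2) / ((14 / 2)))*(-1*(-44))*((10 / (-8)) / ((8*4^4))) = -275 / 14336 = -0.02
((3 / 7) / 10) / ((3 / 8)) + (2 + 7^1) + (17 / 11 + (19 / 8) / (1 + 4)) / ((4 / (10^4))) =3896393 / 770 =5060.25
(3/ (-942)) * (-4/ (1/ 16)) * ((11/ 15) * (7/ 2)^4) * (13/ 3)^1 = 686686/ 7065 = 97.20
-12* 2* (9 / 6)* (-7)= 252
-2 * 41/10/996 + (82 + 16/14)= 2898073/34860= 83.13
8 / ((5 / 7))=11.20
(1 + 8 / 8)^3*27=216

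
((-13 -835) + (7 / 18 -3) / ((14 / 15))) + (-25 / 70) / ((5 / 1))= -71473 / 84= -850.87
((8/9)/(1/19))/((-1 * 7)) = -152/63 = -2.41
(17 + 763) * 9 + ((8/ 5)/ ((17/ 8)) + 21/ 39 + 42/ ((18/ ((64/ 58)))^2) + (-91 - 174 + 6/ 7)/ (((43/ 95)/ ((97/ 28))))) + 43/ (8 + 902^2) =416779240598445626/ 83359330387515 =4999.79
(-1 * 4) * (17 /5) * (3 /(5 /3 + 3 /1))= -306 /35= -8.74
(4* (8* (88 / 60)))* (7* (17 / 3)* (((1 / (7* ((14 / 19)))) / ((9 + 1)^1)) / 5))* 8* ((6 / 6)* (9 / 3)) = 454784 / 2625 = 173.25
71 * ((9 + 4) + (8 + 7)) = 1988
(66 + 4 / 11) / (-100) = -73 / 110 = -0.66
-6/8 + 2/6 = -5/12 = -0.42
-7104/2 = -3552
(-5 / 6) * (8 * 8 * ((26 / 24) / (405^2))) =-104 / 295245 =-0.00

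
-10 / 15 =-2 / 3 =-0.67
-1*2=-2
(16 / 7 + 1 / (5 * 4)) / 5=327 / 700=0.47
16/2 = 8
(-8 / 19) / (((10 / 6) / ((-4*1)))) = 96 / 95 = 1.01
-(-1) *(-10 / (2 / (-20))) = 100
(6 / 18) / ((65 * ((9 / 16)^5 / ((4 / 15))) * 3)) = 4194304 / 518154975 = 0.01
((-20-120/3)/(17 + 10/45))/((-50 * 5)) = 0.01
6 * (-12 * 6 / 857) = -432 / 857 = -0.50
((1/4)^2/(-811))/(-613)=0.00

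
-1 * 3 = -3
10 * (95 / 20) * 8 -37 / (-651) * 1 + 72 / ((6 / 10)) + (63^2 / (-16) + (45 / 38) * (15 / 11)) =552092957 / 2176944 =253.61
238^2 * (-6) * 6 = -2039184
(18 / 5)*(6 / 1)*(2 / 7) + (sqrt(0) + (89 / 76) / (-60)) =196369 / 31920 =6.15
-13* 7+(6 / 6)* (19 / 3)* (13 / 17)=-4394 / 51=-86.16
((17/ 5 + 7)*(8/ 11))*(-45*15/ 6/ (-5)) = 1872/ 11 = 170.18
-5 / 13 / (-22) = 5 / 286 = 0.02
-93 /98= -0.95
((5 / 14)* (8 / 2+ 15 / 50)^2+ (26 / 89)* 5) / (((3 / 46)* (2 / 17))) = 26191917 / 24920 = 1051.04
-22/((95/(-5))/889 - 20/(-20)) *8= -179.84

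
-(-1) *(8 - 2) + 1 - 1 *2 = 5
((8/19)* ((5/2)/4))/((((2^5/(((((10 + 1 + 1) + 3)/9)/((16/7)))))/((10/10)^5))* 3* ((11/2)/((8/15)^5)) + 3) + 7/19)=4480/285734219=0.00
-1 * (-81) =81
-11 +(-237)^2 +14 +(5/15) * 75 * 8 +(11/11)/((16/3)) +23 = 902323/16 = 56395.19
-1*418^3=-73034632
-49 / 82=-0.60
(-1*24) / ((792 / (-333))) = 111 / 11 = 10.09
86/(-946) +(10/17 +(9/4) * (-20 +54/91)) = -1469163/34034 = -43.17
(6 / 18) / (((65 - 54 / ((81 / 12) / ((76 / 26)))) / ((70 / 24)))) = 455 / 19476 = 0.02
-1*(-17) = 17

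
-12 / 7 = -1.71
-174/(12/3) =-87/2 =-43.50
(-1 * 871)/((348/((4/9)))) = -871/783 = -1.11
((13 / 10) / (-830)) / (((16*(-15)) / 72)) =39 / 83000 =0.00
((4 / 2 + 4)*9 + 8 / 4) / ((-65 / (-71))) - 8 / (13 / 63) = 112 / 5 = 22.40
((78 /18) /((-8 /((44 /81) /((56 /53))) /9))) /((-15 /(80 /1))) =7579 /567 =13.37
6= 6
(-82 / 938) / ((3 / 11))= -451 / 1407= -0.32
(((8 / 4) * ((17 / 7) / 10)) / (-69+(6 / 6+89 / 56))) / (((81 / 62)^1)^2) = -522784 / 122001795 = -0.00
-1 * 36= -36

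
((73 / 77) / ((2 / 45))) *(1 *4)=85.32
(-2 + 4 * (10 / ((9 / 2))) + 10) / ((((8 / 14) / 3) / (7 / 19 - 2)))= -434 / 3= -144.67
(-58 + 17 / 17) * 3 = -171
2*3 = 6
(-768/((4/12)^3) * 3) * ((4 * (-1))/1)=248832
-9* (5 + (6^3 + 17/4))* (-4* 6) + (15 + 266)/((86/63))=4201947/86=48859.85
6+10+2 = 18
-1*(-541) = 541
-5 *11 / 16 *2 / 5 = -11 / 8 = -1.38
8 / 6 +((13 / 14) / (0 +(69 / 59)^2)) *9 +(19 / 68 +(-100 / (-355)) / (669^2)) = 61796334135841 / 8001533153124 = 7.72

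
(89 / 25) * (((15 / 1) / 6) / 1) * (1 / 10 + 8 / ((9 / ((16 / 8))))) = 15041 / 900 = 16.71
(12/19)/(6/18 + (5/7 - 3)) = -252/779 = -0.32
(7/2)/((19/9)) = 1.66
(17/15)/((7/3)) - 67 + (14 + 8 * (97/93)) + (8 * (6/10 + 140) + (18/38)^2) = 1080.85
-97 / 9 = -10.78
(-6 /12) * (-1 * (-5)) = -5 /2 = -2.50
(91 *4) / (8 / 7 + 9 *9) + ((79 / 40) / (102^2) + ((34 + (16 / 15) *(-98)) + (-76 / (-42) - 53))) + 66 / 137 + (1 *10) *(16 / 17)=-4929197351581 / 45896205600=-107.40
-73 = -73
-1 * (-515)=515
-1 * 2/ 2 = -1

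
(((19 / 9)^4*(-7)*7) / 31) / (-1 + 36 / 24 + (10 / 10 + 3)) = -12771458 / 1830519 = -6.98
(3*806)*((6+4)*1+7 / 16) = 201903 / 8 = 25237.88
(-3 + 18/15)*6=-54/5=-10.80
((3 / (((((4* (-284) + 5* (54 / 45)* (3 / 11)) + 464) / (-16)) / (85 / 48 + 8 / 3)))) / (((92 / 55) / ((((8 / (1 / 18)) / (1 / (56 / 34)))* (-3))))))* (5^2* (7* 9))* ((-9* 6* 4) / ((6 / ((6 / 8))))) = 2761911999000 / 480539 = 5747529.33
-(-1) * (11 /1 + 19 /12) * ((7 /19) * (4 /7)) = 151 /57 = 2.65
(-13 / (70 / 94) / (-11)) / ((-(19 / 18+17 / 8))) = -43992 / 88165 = -0.50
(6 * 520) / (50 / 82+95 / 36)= 960.40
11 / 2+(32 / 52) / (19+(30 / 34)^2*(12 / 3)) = 918537 / 166166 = 5.53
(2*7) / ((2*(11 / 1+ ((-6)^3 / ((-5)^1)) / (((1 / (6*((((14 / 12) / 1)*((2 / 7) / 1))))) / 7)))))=35 / 3079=0.01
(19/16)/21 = 19/336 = 0.06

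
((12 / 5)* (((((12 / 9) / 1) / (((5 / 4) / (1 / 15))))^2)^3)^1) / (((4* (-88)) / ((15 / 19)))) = -2097152 / 3012998291015625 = -0.00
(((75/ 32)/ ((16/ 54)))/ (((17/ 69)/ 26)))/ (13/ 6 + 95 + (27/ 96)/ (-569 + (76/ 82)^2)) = 5204302842375/ 605785777364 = 8.59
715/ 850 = 143/ 170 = 0.84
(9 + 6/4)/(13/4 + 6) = 42/37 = 1.14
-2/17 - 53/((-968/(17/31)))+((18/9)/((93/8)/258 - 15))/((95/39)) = -71067199349/498634983880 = -0.14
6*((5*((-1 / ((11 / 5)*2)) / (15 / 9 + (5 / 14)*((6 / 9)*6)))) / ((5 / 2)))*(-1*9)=1134 / 143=7.93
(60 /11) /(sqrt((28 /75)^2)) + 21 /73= 83742 /5621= 14.90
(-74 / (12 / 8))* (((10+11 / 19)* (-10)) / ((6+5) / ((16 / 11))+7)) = 1586560 / 4427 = 358.38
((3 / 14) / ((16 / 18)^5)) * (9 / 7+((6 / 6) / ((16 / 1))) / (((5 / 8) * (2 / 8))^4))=82262992419 / 2007040000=40.99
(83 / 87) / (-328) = -83 / 28536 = -0.00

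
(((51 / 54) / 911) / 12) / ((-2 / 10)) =-85 / 196776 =-0.00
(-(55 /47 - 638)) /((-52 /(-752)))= 119724 /13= 9209.54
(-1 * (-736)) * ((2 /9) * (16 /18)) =11776 /81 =145.38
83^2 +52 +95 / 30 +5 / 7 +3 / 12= 583391 / 84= 6945.13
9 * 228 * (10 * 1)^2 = 205200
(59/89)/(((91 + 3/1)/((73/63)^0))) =59/8366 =0.01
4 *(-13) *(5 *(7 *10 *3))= -54600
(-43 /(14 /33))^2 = 2013561 /196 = 10273.27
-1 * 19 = -19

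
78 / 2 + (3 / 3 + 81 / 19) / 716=132664 / 3401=39.01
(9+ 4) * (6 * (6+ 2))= 624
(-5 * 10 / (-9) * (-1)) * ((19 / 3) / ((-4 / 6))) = 475 / 9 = 52.78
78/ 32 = 39/ 16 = 2.44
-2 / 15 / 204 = -1 / 1530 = -0.00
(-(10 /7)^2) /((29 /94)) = -9400 /1421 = -6.62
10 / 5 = 2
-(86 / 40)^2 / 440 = -1849 / 176000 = -0.01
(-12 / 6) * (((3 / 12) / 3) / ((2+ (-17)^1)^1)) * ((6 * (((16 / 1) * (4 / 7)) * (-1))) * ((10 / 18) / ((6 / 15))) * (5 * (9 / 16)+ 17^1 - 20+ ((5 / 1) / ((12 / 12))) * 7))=-5570 / 189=-29.47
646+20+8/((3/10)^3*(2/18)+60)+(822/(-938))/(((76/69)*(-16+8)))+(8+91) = 13093114064917/17109975456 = 765.23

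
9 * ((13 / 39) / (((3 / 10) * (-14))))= -5 / 7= -0.71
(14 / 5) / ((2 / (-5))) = -7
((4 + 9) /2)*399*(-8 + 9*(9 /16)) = -243789 /32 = -7618.41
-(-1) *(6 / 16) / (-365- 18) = -3 / 3064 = -0.00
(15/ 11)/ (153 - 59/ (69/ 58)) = 207/ 15697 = 0.01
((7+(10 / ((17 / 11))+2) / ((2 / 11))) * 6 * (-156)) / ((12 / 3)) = -213174 / 17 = -12539.65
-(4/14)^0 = -1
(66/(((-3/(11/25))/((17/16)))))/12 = -2057/2400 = -0.86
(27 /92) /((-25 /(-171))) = 4617 /2300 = 2.01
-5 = -5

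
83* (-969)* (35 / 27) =-938315 / 9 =-104257.22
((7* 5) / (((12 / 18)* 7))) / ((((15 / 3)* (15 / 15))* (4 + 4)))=3 / 16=0.19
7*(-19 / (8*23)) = -133 / 184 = -0.72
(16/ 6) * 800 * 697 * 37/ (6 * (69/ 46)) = 165049600/ 27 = 6112948.15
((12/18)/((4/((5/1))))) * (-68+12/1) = -140/3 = -46.67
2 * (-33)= -66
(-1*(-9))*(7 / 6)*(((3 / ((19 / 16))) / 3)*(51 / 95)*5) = 8568 / 361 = 23.73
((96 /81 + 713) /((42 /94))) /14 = 906301 /7938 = 114.17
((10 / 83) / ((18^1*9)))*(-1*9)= -5 / 747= -0.01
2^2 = 4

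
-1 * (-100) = 100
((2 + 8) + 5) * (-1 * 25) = -375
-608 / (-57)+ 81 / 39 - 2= 419 / 39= 10.74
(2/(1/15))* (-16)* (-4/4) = 480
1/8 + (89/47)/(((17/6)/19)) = 81967/6392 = 12.82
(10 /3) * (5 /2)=25 /3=8.33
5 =5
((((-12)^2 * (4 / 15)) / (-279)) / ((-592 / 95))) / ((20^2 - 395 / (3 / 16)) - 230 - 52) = -2 / 180079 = -0.00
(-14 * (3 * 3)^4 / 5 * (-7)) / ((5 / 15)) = 1928934 / 5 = 385786.80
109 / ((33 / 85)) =9265 / 33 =280.76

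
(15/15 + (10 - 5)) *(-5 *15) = -450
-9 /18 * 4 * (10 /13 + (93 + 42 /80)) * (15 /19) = -147099 /988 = -148.89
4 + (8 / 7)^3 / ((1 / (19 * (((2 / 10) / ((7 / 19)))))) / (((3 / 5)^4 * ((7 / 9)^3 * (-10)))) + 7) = 7146252 / 1694147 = 4.22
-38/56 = -19/28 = -0.68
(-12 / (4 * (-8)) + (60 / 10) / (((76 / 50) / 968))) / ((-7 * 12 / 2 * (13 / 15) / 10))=-14521425 / 13832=-1049.84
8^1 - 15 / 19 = 137 / 19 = 7.21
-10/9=-1.11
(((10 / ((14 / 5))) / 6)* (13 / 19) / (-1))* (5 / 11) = -1625 / 8778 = -0.19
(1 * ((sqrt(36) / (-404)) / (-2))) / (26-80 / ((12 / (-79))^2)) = -27 / 12512284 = -0.00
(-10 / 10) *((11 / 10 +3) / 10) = -41 / 100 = -0.41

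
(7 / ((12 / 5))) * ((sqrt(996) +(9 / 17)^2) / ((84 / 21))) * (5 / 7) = 675 / 4624 +25 * sqrt(249) / 24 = 16.58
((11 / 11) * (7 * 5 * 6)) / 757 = 210 / 757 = 0.28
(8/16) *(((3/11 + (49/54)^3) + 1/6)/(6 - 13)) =-2055215/24249456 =-0.08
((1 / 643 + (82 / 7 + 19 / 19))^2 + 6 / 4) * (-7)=-6612238515 / 5788286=-1142.35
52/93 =0.56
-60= -60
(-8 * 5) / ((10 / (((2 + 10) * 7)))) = -336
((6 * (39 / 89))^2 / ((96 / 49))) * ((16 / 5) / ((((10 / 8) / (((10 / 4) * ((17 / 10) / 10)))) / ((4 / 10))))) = 1.54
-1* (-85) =85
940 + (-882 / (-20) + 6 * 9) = 10381 / 10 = 1038.10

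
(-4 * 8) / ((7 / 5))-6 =-202 / 7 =-28.86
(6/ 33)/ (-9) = -2/ 99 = -0.02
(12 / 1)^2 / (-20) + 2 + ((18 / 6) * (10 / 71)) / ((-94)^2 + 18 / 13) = -106038803 / 20392265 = -5.20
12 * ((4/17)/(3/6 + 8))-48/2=-6840/289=-23.67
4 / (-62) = -2 / 31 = -0.06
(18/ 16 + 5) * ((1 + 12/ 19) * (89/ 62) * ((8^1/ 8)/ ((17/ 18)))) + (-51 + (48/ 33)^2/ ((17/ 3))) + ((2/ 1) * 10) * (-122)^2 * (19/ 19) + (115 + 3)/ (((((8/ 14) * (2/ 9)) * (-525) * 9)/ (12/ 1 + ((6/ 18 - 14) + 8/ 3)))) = 6979700852281/ 23449800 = 297644.37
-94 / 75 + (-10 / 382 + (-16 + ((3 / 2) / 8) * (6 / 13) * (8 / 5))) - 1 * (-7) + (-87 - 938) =-192769142 / 186225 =-1035.14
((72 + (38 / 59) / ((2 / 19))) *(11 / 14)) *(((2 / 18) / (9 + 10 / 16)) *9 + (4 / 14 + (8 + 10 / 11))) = 1650022 / 2891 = 570.74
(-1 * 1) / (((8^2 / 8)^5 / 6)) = -3 / 16384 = -0.00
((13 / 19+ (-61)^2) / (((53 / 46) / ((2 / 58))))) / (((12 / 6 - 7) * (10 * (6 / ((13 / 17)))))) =-10571444 / 37233825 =-0.28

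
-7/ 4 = -1.75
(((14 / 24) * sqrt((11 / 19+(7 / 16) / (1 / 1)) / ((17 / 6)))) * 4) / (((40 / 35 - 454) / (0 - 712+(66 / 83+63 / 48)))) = 46194113 * sqrt(66538) / 5439009920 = 2.19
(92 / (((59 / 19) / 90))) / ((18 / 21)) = 183540 / 59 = 3110.85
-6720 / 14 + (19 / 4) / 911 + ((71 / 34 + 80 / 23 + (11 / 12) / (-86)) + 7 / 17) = -10250124917 / 21623496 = -474.03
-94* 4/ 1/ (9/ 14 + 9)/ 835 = -5264/ 112725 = -0.05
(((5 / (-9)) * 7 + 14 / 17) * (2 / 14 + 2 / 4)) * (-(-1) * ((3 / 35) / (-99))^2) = -67 / 45356850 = -0.00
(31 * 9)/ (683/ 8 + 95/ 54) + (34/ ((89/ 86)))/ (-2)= -22152806/ 1675069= -13.23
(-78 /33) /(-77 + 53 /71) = 923 /29777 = 0.03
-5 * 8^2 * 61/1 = -19520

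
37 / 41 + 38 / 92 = 2481 / 1886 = 1.32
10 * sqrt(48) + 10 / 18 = 5 / 9 + 40 * sqrt(3) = 69.84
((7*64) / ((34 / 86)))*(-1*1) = -19264 / 17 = -1133.18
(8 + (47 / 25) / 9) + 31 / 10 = 5089 / 450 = 11.31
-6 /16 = -3 /8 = -0.38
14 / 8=7 / 4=1.75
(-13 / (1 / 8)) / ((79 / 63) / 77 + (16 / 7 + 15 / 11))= -252252 / 8891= -28.37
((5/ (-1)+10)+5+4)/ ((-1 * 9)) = -14/ 9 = -1.56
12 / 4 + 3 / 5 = 18 / 5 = 3.60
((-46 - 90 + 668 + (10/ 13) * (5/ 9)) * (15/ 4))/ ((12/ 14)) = 1090145/ 468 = 2329.37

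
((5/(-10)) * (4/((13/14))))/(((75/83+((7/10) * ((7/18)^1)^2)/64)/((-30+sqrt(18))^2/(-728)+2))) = -4629726720/2633099261- 1548979200 * sqrt(2)/2633099261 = -2.59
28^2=784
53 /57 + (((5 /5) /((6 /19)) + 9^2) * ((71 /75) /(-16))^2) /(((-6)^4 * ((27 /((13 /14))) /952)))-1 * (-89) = 25831272731059 /287214336000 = 89.94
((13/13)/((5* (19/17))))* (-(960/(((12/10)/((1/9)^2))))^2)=-2176000/124659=-17.46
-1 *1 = -1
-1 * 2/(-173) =2/173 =0.01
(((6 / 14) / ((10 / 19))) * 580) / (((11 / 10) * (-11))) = -33060 / 847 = -39.03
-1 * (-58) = 58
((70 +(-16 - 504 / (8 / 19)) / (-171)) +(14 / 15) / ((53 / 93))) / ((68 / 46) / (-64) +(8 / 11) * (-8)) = -28884172064 / 2142991665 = -13.48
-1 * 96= -96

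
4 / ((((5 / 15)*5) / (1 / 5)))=12 / 25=0.48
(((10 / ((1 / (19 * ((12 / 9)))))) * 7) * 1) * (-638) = -3394160 / 3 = -1131386.67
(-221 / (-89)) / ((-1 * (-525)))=221 / 46725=0.00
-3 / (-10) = 3 / 10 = 0.30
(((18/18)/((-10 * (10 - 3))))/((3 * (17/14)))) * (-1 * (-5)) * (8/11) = -8/561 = -0.01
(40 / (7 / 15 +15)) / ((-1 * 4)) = -75 / 116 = -0.65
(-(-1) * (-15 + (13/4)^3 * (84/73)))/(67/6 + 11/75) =2146275/991048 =2.17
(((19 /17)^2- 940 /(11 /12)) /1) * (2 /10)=-3255949 /15895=-204.84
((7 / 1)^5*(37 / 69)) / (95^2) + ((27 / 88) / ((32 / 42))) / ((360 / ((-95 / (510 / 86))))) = 0.98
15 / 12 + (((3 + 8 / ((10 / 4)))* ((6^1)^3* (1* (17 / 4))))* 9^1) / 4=256147 / 20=12807.35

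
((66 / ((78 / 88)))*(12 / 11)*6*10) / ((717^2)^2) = 7040 / 381748610997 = 0.00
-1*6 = -6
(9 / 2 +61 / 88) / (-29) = -457 / 2552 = -0.18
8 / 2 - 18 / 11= 26 / 11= 2.36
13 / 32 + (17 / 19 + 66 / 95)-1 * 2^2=-6093 / 3040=-2.00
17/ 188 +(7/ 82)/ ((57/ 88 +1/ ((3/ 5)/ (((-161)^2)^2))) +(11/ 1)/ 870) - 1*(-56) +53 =12015207356536895297/ 110139888976905644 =109.09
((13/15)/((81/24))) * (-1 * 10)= -208/81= -2.57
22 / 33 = 2 / 3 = 0.67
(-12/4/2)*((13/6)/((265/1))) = -13/1060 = -0.01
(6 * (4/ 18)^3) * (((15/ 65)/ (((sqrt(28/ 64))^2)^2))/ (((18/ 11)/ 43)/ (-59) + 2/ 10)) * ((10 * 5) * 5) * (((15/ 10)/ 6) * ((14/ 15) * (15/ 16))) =4465120000/ 205039107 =21.78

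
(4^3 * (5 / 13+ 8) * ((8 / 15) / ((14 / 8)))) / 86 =111616 / 58695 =1.90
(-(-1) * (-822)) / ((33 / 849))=-232626 / 11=-21147.82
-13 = -13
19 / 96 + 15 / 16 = 109 / 96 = 1.14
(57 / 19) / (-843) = -1 / 281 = -0.00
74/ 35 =2.11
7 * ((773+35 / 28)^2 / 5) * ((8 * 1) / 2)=67139863 / 20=3356993.15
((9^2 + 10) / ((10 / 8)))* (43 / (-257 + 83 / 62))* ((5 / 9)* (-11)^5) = 1291634344 / 1179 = 1095533.79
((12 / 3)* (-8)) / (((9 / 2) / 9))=-64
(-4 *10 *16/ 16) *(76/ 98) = -1520/ 49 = -31.02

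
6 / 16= 3 / 8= 0.38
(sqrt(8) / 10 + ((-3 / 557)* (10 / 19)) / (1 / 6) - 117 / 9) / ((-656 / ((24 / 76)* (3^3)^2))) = 301278933 / 65953256 - 2187* sqrt(2) / 31160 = 4.47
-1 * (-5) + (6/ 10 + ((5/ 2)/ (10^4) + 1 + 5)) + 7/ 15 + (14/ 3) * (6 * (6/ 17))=4477651/ 204000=21.95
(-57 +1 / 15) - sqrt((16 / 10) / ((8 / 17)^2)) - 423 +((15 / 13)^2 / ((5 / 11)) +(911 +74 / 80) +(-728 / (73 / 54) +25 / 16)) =-302120459 / 2960880 - 17 * sqrt(10) / 20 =-104.73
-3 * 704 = -2112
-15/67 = -0.22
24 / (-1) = -24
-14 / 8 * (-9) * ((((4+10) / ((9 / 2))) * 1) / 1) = 49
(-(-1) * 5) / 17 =5 / 17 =0.29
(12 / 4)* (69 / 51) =69 / 17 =4.06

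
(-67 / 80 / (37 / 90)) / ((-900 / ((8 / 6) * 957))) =21373 / 7400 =2.89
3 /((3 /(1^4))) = 1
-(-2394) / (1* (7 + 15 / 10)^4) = 38304 / 83521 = 0.46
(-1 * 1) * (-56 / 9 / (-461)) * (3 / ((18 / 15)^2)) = -350 / 12447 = -0.03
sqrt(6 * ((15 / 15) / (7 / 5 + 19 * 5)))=sqrt(3615) / 241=0.25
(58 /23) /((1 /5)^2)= 1450 /23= 63.04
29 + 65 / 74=2211 / 74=29.88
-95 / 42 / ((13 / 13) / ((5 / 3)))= -475 / 126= -3.77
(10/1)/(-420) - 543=-22807/42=-543.02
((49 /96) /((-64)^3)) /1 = -49 /25165824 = -0.00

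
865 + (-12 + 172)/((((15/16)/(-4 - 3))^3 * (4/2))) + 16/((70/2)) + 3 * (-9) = -32463.54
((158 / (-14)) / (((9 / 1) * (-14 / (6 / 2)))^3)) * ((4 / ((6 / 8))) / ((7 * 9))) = 158 / 12252303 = 0.00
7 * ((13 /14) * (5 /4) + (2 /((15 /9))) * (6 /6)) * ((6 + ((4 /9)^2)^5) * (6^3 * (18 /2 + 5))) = 193609920603428 /645700815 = 299844.63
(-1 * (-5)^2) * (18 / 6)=-75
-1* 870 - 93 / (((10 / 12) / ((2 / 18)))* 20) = -43531 / 50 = -870.62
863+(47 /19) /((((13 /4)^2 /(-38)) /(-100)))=296247 /169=1752.94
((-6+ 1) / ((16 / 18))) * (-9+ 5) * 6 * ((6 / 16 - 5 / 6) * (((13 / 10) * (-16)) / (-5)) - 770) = -521037 / 5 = -104207.40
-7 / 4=-1.75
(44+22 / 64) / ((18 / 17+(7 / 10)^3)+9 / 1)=3015375 / 707324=4.26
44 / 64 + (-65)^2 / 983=78413 / 15728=4.99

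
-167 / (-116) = 167 / 116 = 1.44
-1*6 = -6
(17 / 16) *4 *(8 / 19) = 34 / 19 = 1.79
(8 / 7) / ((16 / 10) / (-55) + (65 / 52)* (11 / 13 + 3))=57200 / 239169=0.24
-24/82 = -12/41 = -0.29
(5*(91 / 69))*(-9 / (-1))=1365 / 23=59.35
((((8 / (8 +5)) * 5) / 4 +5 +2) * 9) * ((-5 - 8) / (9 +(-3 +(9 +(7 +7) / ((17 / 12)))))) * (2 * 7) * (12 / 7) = -41208 / 47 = -876.77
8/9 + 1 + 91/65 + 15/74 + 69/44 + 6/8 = 106406/18315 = 5.81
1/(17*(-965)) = -1/16405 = -0.00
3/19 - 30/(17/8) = -4509/323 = -13.96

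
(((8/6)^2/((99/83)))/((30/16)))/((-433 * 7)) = -10624/40509315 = -0.00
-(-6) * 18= 108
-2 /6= -1 /3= -0.33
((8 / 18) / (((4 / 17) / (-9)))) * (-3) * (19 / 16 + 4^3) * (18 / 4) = 14960.53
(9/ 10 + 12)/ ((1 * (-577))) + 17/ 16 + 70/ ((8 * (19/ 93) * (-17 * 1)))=-22054501/ 14909680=-1.48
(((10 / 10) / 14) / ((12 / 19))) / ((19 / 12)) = 1 / 14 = 0.07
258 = 258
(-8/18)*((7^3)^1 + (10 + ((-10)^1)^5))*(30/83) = 3985880/249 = 16007.55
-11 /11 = -1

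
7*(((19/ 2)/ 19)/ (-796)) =-0.00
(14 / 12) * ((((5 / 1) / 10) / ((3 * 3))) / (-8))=-7 / 864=-0.01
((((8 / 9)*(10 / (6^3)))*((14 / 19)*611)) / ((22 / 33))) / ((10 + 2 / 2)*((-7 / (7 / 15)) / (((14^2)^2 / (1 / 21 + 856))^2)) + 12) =3092855398330880 / 1326370429118457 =2.33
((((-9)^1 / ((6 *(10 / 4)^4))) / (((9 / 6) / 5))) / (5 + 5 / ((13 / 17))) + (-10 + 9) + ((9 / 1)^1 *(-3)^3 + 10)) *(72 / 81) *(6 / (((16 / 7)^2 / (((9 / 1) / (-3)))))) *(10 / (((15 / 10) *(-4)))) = -53749423 / 45000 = -1194.43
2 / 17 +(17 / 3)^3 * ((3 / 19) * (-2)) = -166700 / 2907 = -57.34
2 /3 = 0.67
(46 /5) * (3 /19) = 138 /95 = 1.45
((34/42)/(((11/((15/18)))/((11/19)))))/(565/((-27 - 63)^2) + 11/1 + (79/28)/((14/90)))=26775/22025674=0.00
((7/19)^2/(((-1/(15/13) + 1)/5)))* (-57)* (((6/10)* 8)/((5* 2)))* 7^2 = -6823.89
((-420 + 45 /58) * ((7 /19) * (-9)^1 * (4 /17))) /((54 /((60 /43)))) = 3404100 /402781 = 8.45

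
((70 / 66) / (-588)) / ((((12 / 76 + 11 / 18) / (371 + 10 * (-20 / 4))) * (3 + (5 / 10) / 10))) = -304950 / 1235311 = -0.25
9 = 9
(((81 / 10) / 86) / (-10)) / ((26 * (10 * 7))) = -81 / 15652000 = -0.00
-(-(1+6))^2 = -49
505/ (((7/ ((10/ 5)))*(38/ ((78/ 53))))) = 39390/ 7049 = 5.59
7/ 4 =1.75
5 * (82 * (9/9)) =410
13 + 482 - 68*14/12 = 1247/3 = 415.67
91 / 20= 4.55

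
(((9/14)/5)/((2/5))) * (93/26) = 837/728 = 1.15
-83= -83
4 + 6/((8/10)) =23/2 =11.50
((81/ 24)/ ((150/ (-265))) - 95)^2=65237929/ 6400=10193.43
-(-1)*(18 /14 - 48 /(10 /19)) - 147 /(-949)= -2981358 /33215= -89.76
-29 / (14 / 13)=-26.93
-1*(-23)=23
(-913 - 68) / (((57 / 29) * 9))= -55.46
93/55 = 1.69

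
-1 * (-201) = 201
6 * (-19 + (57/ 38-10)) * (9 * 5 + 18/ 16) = -60885/ 8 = -7610.62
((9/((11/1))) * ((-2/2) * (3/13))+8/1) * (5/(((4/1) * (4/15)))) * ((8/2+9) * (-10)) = -418875/88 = -4759.94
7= 7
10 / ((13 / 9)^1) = 90 / 13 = 6.92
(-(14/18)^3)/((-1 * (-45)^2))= 343/1476225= 0.00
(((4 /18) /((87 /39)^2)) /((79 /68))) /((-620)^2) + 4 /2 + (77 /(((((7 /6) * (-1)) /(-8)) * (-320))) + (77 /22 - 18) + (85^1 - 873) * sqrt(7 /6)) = -394 * sqrt(42) /3 - 813102733319 /57463091100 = -865.29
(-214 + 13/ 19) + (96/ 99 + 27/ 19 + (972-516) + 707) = 596951/ 627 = 952.07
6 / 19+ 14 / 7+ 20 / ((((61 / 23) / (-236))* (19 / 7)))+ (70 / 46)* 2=-17335298 / 26657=-650.31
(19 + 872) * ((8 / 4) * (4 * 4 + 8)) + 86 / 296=6329707 / 148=42768.29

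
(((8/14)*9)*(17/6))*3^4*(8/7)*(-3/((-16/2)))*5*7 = 123930/7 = 17704.29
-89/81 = -1.10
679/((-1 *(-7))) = 97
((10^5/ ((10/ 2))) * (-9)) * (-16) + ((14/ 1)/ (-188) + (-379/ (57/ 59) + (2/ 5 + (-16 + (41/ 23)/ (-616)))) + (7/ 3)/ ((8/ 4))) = 182163410817583/ 63260120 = 2879593.19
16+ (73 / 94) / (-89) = 133783 / 8366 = 15.99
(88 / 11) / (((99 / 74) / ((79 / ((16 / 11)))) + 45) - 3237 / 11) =-128612 / 4007037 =-0.03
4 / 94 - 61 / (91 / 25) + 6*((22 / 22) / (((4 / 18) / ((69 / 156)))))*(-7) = -1716135 / 17108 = -100.31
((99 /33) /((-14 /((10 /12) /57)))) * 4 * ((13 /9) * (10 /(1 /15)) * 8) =-26000 /1197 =-21.72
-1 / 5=-0.20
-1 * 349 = -349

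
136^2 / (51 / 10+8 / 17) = 3144320 / 947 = 3320.30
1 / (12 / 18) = 3 / 2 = 1.50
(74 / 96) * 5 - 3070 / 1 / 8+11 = -17707 / 48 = -368.90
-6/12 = -1/2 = -0.50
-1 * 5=-5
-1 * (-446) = 446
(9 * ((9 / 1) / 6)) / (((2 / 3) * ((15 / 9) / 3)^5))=4782969 / 12500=382.64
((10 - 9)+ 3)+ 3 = 7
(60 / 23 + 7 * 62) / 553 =10042 / 12719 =0.79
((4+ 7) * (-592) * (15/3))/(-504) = 64.60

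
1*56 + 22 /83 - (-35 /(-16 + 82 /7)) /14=55459 /996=55.68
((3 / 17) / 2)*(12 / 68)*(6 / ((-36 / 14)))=-21 / 578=-0.04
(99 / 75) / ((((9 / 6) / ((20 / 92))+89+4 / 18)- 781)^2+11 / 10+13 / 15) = 0.00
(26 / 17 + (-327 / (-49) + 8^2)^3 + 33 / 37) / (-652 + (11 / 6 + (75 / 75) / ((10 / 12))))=-783668433875700 / 1440729771649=-543.94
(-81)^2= 6561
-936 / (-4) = 234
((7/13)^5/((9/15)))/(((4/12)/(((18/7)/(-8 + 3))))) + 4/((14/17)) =12321436/2599051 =4.74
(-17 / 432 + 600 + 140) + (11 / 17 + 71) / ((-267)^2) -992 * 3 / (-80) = 226044554539 / 290859120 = 777.16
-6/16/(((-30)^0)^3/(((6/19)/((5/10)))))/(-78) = 3/988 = 0.00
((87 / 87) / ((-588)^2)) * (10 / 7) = 5 / 1210104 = 0.00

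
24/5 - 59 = -271/5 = -54.20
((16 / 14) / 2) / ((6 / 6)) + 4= 32 / 7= 4.57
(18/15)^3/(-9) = -24/125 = -0.19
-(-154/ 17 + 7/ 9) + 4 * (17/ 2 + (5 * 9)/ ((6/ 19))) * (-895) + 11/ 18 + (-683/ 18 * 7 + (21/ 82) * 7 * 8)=-3392578774/ 6273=-540822.38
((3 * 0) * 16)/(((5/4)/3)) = 0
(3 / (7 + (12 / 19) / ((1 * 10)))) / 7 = 285 / 4697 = 0.06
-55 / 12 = -4.58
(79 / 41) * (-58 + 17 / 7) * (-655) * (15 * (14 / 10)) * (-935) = -56461298025 / 41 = -1377104829.88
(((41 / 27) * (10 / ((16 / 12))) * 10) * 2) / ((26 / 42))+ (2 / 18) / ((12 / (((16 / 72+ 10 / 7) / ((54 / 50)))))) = 219692600 / 597051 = 367.96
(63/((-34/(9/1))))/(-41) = 567/1394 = 0.41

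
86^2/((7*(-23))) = -7396/161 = -45.94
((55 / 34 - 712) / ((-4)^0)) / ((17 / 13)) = -313989 / 578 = -543.23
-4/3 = -1.33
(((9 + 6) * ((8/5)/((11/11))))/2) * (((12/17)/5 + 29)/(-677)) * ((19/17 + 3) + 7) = -5617836/978265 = -5.74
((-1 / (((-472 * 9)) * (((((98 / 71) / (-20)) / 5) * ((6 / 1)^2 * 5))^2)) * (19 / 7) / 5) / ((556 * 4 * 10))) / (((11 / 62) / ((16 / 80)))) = 2969149 / 2829548815188480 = 0.00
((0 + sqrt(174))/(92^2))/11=sqrt(174)/93104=0.00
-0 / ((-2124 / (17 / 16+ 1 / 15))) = 0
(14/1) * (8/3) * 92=10304/3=3434.67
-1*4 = -4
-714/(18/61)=-7259/3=-2419.67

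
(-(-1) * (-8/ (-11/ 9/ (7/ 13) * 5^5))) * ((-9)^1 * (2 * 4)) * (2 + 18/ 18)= -0.24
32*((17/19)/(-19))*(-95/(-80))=-34/19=-1.79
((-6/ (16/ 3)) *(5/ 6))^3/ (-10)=675/ 8192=0.08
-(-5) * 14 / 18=35 / 9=3.89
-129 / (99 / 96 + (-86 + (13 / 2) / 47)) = 194016 / 127585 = 1.52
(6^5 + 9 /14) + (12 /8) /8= 871005 /112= 7776.83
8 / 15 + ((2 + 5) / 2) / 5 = 37 / 30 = 1.23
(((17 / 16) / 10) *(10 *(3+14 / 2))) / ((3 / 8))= 85 / 3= 28.33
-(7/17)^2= -49/289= -0.17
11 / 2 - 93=-175 / 2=-87.50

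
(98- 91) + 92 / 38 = 179 / 19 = 9.42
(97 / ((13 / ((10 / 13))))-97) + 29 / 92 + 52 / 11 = -14745669 / 171028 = -86.22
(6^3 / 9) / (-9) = -8 / 3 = -2.67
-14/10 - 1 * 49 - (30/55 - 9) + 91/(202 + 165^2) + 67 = 37799411/1508485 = 25.06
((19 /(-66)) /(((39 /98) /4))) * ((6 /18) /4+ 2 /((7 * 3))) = -665 /1287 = -0.52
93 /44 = 2.11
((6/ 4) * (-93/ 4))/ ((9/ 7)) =-217/ 8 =-27.12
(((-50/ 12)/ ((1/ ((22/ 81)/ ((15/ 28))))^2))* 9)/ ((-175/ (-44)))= -1192576/ 492075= -2.42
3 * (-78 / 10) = -117 / 5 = -23.40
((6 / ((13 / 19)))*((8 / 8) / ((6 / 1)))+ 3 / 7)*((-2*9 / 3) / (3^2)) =-344 / 273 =-1.26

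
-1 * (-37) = 37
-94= -94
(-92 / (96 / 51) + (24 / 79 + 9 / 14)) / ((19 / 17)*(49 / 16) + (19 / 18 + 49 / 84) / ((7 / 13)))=-64882710 / 8753911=-7.41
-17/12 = -1.42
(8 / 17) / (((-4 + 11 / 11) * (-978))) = 0.00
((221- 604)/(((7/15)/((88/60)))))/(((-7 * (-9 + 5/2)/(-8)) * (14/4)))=269632/4459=60.47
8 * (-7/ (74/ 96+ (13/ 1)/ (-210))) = -31360/ 397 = -78.99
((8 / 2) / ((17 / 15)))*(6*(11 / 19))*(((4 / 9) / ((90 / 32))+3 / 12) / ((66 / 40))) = 26440 / 8721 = 3.03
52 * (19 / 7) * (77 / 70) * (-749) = -581438 / 5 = -116287.60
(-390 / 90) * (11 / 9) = -143 / 27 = -5.30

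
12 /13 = 0.92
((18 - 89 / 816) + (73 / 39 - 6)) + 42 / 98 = 351263 / 24752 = 14.19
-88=-88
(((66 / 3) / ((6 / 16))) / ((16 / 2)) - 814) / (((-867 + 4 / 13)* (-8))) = -7865 / 67602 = -0.12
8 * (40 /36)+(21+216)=2213 /9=245.89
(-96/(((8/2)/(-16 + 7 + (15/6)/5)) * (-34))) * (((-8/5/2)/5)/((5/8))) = 192/125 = 1.54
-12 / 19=-0.63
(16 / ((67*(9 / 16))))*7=1792 / 603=2.97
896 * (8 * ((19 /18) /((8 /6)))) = 17024 /3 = 5674.67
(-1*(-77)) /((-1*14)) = -11 /2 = -5.50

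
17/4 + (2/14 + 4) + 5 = 375/28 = 13.39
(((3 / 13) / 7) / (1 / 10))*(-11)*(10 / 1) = -3300 / 91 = -36.26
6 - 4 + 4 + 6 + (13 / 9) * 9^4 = 9489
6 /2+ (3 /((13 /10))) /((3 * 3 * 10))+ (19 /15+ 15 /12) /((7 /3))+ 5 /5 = 27869 /5460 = 5.10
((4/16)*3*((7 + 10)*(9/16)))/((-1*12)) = -153/256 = -0.60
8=8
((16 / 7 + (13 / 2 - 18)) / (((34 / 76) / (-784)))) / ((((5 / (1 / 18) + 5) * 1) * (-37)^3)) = -0.00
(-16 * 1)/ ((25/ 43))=-688/ 25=-27.52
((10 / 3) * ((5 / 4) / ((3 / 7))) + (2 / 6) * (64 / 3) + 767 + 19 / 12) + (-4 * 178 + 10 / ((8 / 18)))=1151 / 12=95.92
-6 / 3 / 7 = -2 / 7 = -0.29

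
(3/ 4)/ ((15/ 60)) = 3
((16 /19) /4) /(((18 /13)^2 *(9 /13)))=2197 /13851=0.16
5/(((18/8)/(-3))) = -20/3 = -6.67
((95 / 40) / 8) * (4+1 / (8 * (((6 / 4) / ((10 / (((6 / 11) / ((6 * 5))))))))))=5681 / 384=14.79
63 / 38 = 1.66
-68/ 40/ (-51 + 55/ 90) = 0.03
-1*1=-1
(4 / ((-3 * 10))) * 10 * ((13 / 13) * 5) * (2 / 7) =-40 / 21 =-1.90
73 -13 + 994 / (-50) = 1003 / 25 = 40.12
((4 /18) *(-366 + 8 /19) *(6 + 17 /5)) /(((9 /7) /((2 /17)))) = -9140936 /130815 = -69.88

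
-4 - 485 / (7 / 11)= -5363 / 7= -766.14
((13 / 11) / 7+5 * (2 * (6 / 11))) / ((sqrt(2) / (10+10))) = 4330 * sqrt(2) / 77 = 79.53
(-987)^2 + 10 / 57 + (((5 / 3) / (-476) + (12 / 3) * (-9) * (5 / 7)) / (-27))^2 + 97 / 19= 27515322545289883 / 28244737584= 974175.19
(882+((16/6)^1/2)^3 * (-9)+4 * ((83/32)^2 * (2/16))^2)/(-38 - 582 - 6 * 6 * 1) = -43461146675/33017561088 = -1.32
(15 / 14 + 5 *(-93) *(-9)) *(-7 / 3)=-19535 / 2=-9767.50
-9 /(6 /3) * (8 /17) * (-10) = 360 /17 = 21.18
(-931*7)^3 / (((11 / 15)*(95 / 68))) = -2971801033908 / 11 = -270163730355.27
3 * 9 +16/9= 28.78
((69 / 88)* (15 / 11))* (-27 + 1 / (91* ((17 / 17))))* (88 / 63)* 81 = -3264.97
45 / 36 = 5 / 4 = 1.25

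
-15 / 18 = -5 / 6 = -0.83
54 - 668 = -614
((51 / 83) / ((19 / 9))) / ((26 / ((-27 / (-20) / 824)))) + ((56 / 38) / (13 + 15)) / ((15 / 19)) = 135179771 / 2027138880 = 0.07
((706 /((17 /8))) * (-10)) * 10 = -564800 /17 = -33223.53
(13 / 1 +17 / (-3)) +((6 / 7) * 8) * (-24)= -157.24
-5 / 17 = -0.29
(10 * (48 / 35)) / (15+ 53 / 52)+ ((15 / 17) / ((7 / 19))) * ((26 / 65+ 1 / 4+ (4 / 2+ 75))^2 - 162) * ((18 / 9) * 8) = 385601241 / 1715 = 224840.37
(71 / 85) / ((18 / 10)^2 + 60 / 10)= 355 / 3927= 0.09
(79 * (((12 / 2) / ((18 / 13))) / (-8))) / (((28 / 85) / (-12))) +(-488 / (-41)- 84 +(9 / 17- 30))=56880207 / 39032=1457.27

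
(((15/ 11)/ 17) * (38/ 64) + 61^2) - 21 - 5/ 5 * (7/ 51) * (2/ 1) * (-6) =22150941/ 5984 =3701.69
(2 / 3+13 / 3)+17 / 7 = 52 / 7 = 7.43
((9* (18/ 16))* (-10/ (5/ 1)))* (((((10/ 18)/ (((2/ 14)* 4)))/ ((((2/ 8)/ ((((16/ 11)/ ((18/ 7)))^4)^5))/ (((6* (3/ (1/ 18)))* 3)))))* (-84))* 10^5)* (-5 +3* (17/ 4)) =69869609874175190319663036717986742272000000/ 1246619322660007424004265600585789041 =56047270.09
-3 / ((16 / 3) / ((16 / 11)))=-9 / 11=-0.82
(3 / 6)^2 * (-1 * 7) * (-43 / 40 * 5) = 301 / 32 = 9.41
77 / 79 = 0.97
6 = 6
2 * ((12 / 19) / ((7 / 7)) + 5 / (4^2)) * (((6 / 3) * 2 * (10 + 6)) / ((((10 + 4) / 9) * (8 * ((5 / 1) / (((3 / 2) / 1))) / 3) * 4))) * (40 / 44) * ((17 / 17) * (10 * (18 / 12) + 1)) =6642 / 209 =31.78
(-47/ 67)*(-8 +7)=0.70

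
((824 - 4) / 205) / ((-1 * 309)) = -4 / 309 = -0.01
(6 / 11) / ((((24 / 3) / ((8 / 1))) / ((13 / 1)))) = 78 / 11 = 7.09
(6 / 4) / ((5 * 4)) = 3 / 40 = 0.08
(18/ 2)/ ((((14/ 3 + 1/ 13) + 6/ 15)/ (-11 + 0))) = -19305/ 1003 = -19.25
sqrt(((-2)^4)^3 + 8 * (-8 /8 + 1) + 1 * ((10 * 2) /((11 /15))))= 2 * sqrt(124729) /11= 64.21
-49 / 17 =-2.88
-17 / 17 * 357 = -357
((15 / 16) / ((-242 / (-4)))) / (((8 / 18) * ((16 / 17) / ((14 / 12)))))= 5355 / 123904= 0.04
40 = 40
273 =273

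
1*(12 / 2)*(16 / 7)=96 / 7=13.71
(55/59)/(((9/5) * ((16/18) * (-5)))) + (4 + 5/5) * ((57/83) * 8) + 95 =122.35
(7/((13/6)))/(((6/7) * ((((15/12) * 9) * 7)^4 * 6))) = 128/7836294375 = 0.00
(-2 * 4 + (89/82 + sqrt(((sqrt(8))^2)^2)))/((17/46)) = 2047/697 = 2.94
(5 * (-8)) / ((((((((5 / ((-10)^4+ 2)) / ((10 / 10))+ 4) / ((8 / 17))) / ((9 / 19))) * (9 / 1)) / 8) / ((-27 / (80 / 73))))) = 630846144 / 12924199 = 48.81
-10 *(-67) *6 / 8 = 1005 / 2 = 502.50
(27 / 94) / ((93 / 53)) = 477 / 2914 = 0.16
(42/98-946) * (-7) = 6619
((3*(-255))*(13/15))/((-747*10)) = 0.09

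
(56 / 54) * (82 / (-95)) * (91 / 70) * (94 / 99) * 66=-2805712 / 38475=-72.92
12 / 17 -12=-192 / 17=-11.29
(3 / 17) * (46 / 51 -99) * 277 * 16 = -76724.21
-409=-409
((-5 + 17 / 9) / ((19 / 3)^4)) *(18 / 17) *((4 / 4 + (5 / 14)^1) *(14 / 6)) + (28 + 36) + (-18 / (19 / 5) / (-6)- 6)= 6854273 / 116603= 58.78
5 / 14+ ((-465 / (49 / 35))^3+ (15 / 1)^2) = -25136001655 / 686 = -36641401.83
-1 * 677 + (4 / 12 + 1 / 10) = -20297 / 30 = -676.57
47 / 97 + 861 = 83564 / 97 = 861.48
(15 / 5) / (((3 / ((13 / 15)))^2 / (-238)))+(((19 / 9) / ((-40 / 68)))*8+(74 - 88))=-69052 / 675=-102.30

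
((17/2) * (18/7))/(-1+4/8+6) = 306/77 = 3.97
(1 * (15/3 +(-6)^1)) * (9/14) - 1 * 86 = -1213/14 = -86.64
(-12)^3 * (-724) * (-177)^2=39194834688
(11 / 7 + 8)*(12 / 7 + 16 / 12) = 4288 / 147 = 29.17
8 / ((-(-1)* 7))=8 / 7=1.14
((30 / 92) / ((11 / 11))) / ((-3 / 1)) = -5 / 46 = -0.11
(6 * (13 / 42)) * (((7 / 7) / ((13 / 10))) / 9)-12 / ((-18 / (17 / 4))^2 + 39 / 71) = -3906338 / 7966035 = -0.49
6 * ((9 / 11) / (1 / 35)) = 1890 / 11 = 171.82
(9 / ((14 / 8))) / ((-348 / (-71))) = 213 / 203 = 1.05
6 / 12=1 / 2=0.50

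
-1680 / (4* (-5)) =84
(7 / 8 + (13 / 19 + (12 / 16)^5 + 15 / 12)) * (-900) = -13336425 / 4864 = -2741.86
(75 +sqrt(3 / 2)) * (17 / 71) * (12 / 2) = 51 * sqrt(6) / 71 +7650 / 71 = 109.51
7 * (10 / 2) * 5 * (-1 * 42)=-7350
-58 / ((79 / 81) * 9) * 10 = -5220 / 79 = -66.08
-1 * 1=-1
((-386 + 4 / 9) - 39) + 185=-2156 / 9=-239.56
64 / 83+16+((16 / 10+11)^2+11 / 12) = 4393549 / 24900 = 176.45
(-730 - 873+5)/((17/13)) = -1222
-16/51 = -0.31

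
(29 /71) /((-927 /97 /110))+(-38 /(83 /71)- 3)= -219645389 /5462811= -40.21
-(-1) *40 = 40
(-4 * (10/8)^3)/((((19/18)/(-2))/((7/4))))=7875/304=25.90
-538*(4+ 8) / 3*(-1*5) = 10760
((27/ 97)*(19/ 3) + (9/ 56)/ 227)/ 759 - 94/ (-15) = 29335601173/ 4679477880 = 6.27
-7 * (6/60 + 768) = -53767/10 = -5376.70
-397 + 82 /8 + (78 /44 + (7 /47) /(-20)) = -1990371 /5170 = -384.98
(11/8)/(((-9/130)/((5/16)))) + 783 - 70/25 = 2229101/2880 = 773.99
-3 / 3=-1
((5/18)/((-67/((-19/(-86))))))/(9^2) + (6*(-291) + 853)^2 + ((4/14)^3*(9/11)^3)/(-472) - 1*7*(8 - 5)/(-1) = 180455166001748220091/226284582505212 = 797470.00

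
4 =4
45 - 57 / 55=2418 / 55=43.96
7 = 7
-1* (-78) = 78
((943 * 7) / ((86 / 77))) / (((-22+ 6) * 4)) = -508277 / 5504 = -92.35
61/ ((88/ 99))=68.62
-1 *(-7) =7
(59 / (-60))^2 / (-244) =-3481 / 878400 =-0.00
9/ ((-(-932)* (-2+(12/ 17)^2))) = -2601/ 404488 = -0.01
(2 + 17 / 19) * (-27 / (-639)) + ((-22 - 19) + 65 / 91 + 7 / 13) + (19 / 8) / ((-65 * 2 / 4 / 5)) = -39.99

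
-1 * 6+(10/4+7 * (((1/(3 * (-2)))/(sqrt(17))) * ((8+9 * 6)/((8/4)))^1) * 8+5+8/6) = 17/6-868 * sqrt(17)/51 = -67.34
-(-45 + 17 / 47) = 2098 / 47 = 44.64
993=993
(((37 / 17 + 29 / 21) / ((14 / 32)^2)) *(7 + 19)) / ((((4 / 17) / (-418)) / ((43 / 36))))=-9496023680 / 9261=-1025377.79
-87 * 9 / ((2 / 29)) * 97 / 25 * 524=-23083027.92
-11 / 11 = -1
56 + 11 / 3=179 / 3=59.67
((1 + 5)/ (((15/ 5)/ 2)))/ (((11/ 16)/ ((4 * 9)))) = 2304/ 11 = 209.45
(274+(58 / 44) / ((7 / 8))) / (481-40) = 21214 / 33957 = 0.62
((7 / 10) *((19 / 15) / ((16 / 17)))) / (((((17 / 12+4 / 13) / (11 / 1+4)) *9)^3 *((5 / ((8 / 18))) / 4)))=158957344 / 525557943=0.30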